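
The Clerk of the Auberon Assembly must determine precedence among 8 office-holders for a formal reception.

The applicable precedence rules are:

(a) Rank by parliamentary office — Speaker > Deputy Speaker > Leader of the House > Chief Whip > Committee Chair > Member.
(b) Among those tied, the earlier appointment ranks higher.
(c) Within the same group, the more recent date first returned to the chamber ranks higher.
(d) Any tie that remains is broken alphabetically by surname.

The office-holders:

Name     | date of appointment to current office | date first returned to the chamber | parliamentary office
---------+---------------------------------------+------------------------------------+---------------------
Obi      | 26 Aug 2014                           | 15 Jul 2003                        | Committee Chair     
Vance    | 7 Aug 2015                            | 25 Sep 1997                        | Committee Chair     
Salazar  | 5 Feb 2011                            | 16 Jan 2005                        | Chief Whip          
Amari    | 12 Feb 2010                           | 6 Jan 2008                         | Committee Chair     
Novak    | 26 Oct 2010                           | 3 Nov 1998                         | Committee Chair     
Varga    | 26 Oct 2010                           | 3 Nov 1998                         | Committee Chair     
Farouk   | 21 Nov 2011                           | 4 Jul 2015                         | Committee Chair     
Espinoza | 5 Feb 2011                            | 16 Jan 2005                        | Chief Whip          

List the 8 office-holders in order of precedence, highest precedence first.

By parliamentary office: Espinoza and Salazar (Chief Whip); then Amari, Novak, Varga, Farouk, Obi and Vance (Committee Chair).
Espinoza and Salazar both have date of appointment to current office 5 Feb 2011, so the next rule applies.
Espinoza and Salazar both have date first returned to the chamber 16 Jan 2005, so the next rule applies.
Among Espinoza and Salazar, alphabetically by surname: Espinoza before Salazar.
Among Amari, Novak, Varga, Farouk, Obi and Vance, by date of appointment to current office (earlier first): Amari (12 Feb 2010) before Novak and Varga (26 Oct 2010) before Farouk (21 Nov 2011) before Obi (26 Aug 2014) before Vance (7 Aug 2015).
Novak and Varga both have date first returned to the chamber 3 Nov 1998, so the next rule applies.
Among Novak and Varga, alphabetically by surname: Novak before Varga.
Full order: Espinoza, Salazar, Amari, Novak, Varga, Farouk, Obi, Vance.

Espinoza, Salazar, Amari, Novak, Varga, Farouk, Obi, Vance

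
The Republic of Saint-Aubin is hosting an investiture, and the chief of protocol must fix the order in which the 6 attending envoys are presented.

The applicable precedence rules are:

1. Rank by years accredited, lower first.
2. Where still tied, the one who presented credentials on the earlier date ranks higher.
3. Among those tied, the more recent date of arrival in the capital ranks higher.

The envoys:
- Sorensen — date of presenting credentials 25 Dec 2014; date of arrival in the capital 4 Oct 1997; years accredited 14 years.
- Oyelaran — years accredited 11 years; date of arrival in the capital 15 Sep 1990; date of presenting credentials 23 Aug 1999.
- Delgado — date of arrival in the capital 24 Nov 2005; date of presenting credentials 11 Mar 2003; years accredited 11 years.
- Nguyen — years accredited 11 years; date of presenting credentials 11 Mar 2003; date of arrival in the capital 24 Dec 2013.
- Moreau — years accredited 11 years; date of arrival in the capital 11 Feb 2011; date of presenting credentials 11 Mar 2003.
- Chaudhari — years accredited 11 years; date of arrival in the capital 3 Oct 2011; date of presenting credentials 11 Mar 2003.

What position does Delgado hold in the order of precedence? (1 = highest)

By years accredited (lower first): Oyelaran, Nguyen, Chaudhari, Moreau and Delgado (each 11 years); then Sorensen (14 years).
Among Oyelaran, Nguyen, Chaudhari, Moreau and Delgado, by date of presenting credentials (earlier first): Oyelaran (23 Aug 1999) before Nguyen, Chaudhari, Moreau and Delgado (11 Mar 2003).
Among Nguyen, Chaudhari, Moreau and Delgado, by date of arrival in the capital (later first): Nguyen (24 Dec 2013) before Chaudhari (3 Oct 2011) before Moreau (11 Feb 2011) before Delgado (24 Nov 2005).
Order: Oyelaran, Nguyen, Chaudhari, Moreau, Delgado, Sorensen. So position 5.

5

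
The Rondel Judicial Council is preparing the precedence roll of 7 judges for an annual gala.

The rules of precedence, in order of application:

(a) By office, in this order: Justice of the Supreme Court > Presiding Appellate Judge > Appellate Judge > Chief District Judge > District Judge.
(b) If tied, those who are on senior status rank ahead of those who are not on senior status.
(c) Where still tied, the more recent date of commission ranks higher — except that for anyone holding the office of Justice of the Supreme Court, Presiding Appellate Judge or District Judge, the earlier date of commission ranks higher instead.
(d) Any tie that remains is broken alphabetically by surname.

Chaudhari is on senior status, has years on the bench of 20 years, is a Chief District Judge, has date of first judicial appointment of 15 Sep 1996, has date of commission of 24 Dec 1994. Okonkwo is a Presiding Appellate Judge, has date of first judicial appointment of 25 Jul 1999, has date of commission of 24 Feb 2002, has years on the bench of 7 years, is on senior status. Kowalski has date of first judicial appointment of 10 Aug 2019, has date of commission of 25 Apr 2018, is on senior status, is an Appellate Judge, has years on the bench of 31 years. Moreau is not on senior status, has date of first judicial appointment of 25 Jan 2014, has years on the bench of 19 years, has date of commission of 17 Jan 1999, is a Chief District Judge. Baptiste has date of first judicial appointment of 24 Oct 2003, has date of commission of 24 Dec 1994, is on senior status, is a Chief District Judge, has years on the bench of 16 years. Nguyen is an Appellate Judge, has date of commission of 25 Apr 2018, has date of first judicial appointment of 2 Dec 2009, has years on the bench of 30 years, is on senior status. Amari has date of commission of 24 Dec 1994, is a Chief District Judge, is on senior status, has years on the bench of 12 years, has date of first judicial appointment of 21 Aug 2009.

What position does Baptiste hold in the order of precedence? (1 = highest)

5

By office: Okonkwo (Presiding Appellate Judge); then Kowalski and Nguyen (Appellate Judge); then Amari, Baptiste, Chaudhari and Moreau (Chief District Judge).
Kowalski and Nguyen are each on senior status, so the next rule applies.
Kowalski and Nguyen both have date of commission 25 Apr 2018, so the next rule applies.
Among Kowalski and Nguyen, alphabetically by surname: Kowalski before Nguyen.
Among Amari, Baptiste, Chaudhari and Moreau, on senior status before not on senior status: Amari, Baptiste and Chaudhari (on senior status) before Moreau (not on senior status).
Amari, Baptiste and Chaudhari all have date of commission 24 Dec 1994, so the next rule applies.
Among Amari, Baptiste and Chaudhari, alphabetically by surname: Amari before Baptiste before Chaudhari.
Order: Okonkwo, Kowalski, Nguyen, Amari, Baptiste, Chaudhari, Moreau. So position 5.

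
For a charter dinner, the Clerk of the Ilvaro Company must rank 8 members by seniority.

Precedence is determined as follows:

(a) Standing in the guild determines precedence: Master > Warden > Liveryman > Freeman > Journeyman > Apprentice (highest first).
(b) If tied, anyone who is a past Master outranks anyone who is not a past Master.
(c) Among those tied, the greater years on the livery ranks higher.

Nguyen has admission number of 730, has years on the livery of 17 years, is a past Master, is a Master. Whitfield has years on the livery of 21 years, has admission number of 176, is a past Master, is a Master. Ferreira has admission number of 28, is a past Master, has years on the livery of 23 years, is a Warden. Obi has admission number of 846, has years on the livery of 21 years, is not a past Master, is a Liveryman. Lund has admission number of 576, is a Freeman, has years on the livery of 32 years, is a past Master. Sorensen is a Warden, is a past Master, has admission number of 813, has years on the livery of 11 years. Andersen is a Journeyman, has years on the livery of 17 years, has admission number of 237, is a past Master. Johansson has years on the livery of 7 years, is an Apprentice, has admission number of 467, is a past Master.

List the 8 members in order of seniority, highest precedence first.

By standing in the guild: Whitfield and Nguyen (Master); then Ferreira and Sorensen (Warden); then Obi (Liveryman); then Lund (Freeman); then Andersen (Journeyman); then Johansson (Apprentice).
Whitfield and Nguyen are each a past Master, so the next rule applies.
Among Whitfield and Nguyen, by years on the livery (higher first): Whitfield (21 years) before Nguyen (17 years).
Ferreira and Sorensen are each a past Master, so the next rule applies.
Among Ferreira and Sorensen, by years on the livery (higher first): Ferreira (23 years) before Sorensen (11 years).
Full order: Whitfield, Nguyen, Ferreira, Sorensen, Obi, Lund, Andersen, Johansson.

Whitfield, Nguyen, Ferreira, Sorensen, Obi, Lund, Andersen, Johansson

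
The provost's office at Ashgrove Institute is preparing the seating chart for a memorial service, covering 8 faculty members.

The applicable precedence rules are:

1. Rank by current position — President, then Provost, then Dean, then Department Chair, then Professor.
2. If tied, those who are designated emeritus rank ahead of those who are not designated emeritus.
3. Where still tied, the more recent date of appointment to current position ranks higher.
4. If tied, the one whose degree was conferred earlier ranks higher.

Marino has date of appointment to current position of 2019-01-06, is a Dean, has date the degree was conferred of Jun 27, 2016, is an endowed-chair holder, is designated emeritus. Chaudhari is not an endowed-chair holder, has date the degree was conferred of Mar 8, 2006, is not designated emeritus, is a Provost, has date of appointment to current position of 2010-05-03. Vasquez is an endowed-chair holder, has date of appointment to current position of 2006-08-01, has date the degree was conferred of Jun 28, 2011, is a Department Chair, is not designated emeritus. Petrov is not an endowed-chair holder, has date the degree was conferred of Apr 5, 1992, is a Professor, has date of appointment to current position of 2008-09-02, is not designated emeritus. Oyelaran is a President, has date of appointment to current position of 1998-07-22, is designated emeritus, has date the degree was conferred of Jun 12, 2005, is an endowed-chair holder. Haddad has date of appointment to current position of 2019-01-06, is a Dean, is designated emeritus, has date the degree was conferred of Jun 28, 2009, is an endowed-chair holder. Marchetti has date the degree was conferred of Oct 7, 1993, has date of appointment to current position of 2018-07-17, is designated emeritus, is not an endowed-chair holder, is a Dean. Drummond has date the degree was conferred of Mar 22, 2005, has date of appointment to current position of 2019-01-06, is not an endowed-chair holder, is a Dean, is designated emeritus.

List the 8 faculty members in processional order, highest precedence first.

Oyelaran, Chaudhari, Drummond, Haddad, Marino, Marchetti, Vasquez, Petrov

By current position: Oyelaran (President); then Chaudhari (Provost); then Drummond, Haddad, Marino and Marchetti (Dean); then Vasquez (Department Chair); then Petrov (Professor).
Drummond, Haddad, Marino and Marchetti are each designated emeritus, so the next rule applies.
Among Drummond, Haddad, Marino and Marchetti, by date of appointment to current position (later first): Drummond, Haddad and Marino (2019-01-06) before Marchetti (2018-07-17).
Among Drummond, Haddad and Marino, by date the degree was conferred (earlier first): Drummond (Mar 22, 2005) before Haddad (Jun 28, 2009) before Marino (Jun 27, 2016).
Full order: Oyelaran, Chaudhari, Drummond, Haddad, Marino, Marchetti, Vasquez, Petrov.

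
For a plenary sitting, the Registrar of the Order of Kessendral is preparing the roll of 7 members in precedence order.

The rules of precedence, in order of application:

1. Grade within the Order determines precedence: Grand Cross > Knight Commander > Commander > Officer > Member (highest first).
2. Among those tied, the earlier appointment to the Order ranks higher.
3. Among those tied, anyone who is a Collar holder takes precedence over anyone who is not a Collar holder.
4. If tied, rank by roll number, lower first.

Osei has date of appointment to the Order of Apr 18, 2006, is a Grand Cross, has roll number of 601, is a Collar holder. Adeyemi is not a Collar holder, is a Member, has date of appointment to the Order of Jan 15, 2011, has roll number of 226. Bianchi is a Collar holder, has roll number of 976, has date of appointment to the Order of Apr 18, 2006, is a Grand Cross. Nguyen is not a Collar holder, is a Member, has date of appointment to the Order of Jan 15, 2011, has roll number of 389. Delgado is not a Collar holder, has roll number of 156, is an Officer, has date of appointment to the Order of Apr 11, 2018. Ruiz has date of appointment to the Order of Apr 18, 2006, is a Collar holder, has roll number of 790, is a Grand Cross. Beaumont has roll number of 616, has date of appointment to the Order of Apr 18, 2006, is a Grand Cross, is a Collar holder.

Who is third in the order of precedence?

Ruiz

By grade within the Order: Osei, Beaumont, Ruiz and Bianchi (Grand Cross); then Delgado (Officer); then Adeyemi and Nguyen (Member).
Osei, Beaumont, Ruiz and Bianchi all have date of appointment to the Order Apr 18, 2006, so the next rule applies.
Osei, Beaumont, Ruiz and Bianchi are each a Collar holder, so the next rule applies.
Among Osei, Beaumont, Ruiz and Bianchi, by roll number (lower first): Osei (601) before Beaumont (616) before Ruiz (790) before Bianchi (976).
Adeyemi and Nguyen both have date of appointment to the Order Jan 15, 2011, so the next rule applies.
Adeyemi and Nguyen are each not a Collar holder, so the next rule applies.
Among Adeyemi and Nguyen, by roll number (lower first): Adeyemi (226) before Nguyen (389).
Order: Osei, Beaumont, Ruiz, Bianchi, Delgado, Adeyemi, Nguyen.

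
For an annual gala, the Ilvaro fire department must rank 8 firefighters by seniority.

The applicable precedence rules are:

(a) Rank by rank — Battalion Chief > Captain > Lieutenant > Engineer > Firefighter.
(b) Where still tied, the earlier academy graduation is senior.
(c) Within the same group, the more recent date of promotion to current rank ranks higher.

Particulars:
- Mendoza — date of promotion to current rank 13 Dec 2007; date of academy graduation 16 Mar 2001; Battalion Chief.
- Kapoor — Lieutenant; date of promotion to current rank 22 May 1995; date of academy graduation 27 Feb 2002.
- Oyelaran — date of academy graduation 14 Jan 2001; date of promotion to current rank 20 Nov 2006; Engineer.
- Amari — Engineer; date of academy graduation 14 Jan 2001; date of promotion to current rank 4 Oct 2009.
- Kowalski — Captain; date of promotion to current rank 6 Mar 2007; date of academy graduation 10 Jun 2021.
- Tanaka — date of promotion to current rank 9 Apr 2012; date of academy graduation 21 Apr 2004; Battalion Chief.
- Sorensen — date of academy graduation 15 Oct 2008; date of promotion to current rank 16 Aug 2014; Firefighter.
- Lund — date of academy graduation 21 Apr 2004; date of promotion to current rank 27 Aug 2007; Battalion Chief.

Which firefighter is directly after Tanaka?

By rank: Mendoza, Tanaka and Lund (Battalion Chief); then Kowalski (Captain); then Kapoor (Lieutenant); then Amari and Oyelaran (Engineer); then Sorensen (Firefighter).
Among Mendoza, Tanaka and Lund, by date of academy graduation (earlier first): Mendoza (16 Mar 2001) before Tanaka and Lund (21 Apr 2004).
Among Tanaka and Lund, by date of promotion to current rank (later first): Tanaka (9 Apr 2012) before Lund (27 Aug 2007).
Amari and Oyelaran both have date of academy graduation 14 Jan 2001, so the next rule applies.
Among Amari and Oyelaran, by date of promotion to current rank (later first): Amari (4 Oct 2009) before Oyelaran (20 Nov 2006).
Order: Mendoza, Tanaka, Lund, Kowalski, Kapoor, Amari, Oyelaran, Sorensen.

Lund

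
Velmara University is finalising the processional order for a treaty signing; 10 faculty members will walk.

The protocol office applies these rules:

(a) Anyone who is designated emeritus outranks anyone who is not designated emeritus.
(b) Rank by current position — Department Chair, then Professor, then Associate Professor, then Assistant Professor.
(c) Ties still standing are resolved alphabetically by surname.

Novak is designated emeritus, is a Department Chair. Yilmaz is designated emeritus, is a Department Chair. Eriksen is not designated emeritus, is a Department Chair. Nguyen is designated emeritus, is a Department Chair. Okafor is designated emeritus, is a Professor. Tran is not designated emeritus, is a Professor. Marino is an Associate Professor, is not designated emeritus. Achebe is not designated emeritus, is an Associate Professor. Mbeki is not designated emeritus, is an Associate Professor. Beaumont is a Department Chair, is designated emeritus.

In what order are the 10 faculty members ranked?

Beaumont, Nguyen, Novak, Yilmaz, Okafor, Eriksen, Tran, Achebe, Marino, Mbeki

By the first rule: Beaumont, Nguyen, Novak, Yilmaz and Okafor (each designated emeritus); then Eriksen, Tran, Achebe, Marino and Mbeki (each not designated emeritus).
Among Beaumont, Nguyen, Novak, Yilmaz and Okafor, by current position: Beaumont, Nguyen, Novak and Yilmaz (Department Chair) before Okafor (Professor).
Among Beaumont, Nguyen, Novak and Yilmaz, alphabetically by surname: Beaumont before Nguyen before Novak before Yilmaz.
Among Eriksen, Tran, Achebe, Marino and Mbeki, by current position: Eriksen (Department Chair) before Tran (Professor) before Achebe, Marino and Mbeki (Associate Professor).
Among Achebe, Marino and Mbeki, alphabetically by surname: Achebe before Marino before Mbeki.
Full order: Beaumont, Nguyen, Novak, Yilmaz, Okafor, Eriksen, Tran, Achebe, Marino, Mbeki.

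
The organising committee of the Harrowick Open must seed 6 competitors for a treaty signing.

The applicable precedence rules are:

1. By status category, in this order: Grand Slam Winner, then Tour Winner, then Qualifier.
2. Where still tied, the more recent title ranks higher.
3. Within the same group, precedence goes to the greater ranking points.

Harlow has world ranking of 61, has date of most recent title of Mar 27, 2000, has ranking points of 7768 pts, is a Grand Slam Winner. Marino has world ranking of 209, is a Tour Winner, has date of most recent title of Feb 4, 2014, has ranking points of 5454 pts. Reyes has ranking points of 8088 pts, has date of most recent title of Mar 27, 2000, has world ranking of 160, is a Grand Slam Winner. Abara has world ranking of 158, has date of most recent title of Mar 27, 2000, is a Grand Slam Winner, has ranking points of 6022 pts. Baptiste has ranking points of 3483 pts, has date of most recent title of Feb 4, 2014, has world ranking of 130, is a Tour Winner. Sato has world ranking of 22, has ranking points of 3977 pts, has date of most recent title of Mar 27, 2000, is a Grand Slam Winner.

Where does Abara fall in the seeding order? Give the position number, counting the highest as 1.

By status category: Reyes, Harlow, Abara and Sato (Grand Slam Winner); then Marino and Baptiste (Tour Winner).
Reyes, Harlow, Abara and Sato all have date of most recent title Mar 27, 2000, so the next rule applies.
Among Reyes, Harlow, Abara and Sato, by ranking points (higher first): Reyes (8088 pts) before Harlow (7768 pts) before Abara (6022 pts) before Sato (3977 pts).
Marino and Baptiste both have date of most recent title Feb 4, 2014, so the next rule applies.
Among Marino and Baptiste, by ranking points (higher first): Marino (5454 pts) before Baptiste (3483 pts).
Order: Reyes, Harlow, Abara, Sato, Marino, Baptiste. So position 3.

3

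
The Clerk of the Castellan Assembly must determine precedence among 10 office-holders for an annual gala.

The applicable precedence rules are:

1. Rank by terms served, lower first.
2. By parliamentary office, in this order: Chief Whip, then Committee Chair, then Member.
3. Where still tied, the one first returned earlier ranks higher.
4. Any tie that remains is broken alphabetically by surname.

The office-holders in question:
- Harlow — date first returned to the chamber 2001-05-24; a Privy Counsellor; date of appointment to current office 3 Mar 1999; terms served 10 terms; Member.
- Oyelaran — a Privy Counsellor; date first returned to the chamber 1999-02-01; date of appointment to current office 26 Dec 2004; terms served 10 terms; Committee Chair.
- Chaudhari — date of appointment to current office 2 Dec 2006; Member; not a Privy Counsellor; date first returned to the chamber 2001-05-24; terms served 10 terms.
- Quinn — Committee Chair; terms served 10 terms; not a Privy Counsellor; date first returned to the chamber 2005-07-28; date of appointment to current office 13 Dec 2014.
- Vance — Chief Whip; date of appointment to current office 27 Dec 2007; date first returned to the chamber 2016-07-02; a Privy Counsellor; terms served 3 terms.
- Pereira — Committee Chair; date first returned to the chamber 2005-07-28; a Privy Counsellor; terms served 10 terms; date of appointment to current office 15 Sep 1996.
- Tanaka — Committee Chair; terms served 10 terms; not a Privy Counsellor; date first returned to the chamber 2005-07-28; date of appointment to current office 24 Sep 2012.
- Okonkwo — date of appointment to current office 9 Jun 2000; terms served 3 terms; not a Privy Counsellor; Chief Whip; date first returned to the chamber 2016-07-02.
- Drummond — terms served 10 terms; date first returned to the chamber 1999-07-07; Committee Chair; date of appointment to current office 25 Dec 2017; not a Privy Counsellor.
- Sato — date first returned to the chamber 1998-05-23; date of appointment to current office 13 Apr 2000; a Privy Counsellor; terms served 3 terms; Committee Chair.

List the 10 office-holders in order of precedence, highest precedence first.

Okonkwo, Vance, Sato, Oyelaran, Drummond, Pereira, Quinn, Tanaka, Chaudhari, Harlow

By terms served (lower first): Okonkwo, Vance and Sato (each 3 terms); then Oyelaran, Drummond, Pereira, Quinn, Tanaka, Chaudhari and Harlow (each 10 terms).
Among Okonkwo, Vance and Sato, by parliamentary office: Okonkwo and Vance (Chief Whip) before Sato (Committee Chair).
Okonkwo and Vance both have date first returned to the chamber 2016-07-02, so the next rule applies.
Among Okonkwo and Vance, alphabetically by surname: Okonkwo before Vance.
Among Oyelaran, Drummond, Pereira, Quinn, Tanaka, Chaudhari and Harlow, by parliamentary office: Oyelaran, Drummond, Pereira, Quinn and Tanaka (Committee Chair) before Chaudhari and Harlow (Member).
Among Oyelaran, Drummond, Pereira, Quinn and Tanaka, by date first returned to the chamber (earlier first): Oyelaran (1999-02-01) before Drummond (1999-07-07) before Pereira, Quinn and Tanaka (2005-07-28).
Among Pereira, Quinn and Tanaka, alphabetically by surname: Pereira before Quinn before Tanaka.
Chaudhari and Harlow both have date first returned to the chamber 2001-05-24, so the next rule applies.
Among Chaudhari and Harlow, alphabetically by surname: Chaudhari before Harlow.
Full order: Okonkwo, Vance, Sato, Oyelaran, Drummond, Pereira, Quinn, Tanaka, Chaudhari, Harlow.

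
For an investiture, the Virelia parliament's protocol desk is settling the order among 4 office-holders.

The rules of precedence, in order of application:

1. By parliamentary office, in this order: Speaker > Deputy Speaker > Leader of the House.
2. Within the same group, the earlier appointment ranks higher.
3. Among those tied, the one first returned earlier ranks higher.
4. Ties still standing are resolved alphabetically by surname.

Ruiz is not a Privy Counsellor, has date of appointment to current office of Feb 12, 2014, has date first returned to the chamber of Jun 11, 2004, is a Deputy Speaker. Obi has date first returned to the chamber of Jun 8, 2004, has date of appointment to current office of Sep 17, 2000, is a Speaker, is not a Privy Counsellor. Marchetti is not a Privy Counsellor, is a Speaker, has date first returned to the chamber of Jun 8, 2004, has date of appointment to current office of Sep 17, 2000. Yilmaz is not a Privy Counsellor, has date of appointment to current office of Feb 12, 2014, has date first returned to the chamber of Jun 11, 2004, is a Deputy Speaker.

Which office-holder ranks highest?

By parliamentary office: Marchetti and Obi (Speaker); then Ruiz and Yilmaz (Deputy Speaker).
Marchetti and Obi both have date of appointment to current office Sep 17, 2000, so the next rule applies.
Marchetti and Obi both have date first returned to the chamber Jun 8, 2004, so the next rule applies.
Among Marchetti and Obi, alphabetically by surname: Marchetti before Obi.
Ruiz and Yilmaz both have date of appointment to current office Feb 12, 2014, so the next rule applies.
Ruiz and Yilmaz both have date first returned to the chamber Jun 11, 2004, so the next rule applies.
Among Ruiz and Yilmaz, alphabetically by surname: Ruiz before Yilmaz.
Order: Marchetti, Obi, Ruiz, Yilmaz.

Marchetti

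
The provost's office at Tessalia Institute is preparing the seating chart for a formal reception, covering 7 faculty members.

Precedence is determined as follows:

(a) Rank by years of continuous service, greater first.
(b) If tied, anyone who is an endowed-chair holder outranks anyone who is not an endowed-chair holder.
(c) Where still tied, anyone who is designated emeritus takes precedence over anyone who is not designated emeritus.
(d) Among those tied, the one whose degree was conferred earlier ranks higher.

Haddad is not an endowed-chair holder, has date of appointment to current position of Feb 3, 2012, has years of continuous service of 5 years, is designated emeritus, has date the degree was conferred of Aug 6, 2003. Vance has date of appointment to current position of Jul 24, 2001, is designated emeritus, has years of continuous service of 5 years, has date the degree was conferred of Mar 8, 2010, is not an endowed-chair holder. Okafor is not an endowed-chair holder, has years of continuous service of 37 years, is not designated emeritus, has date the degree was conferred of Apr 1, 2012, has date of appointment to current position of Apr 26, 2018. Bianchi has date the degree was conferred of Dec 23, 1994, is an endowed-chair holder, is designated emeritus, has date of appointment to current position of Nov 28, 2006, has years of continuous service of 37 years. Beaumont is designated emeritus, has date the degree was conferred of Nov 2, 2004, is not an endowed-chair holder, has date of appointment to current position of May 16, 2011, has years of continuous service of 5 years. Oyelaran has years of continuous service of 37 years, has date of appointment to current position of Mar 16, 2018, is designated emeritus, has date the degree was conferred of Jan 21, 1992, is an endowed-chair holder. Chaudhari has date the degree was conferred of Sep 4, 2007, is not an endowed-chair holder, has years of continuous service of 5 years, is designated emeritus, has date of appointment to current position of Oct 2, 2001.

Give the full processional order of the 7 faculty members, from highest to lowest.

By years of continuous service (higher first): Oyelaran, Bianchi and Okafor (each 37 years); then Haddad, Beaumont, Chaudhari and Vance (each 5 years).
Among Oyelaran, Bianchi and Okafor, an endowed-chair holder before not an endowed-chair holder: Oyelaran and Bianchi (an endowed-chair holder) before Okafor (not an endowed-chair holder).
Oyelaran and Bianchi are each designated emeritus, so the next rule applies.
Among Oyelaran and Bianchi, by date the degree was conferred (earlier first): Oyelaran (Jan 21, 1992) before Bianchi (Dec 23, 1994).
Haddad, Beaumont, Chaudhari and Vance are each not an endowed-chair holder, so the next rule applies.
Haddad, Beaumont, Chaudhari and Vance are each designated emeritus, so the next rule applies.
Among Haddad, Beaumont, Chaudhari and Vance, by date the degree was conferred (earlier first): Haddad (Aug 6, 2003) before Beaumont (Nov 2, 2004) before Chaudhari (Sep 4, 2007) before Vance (Mar 8, 2010).
Full order: Oyelaran, Bianchi, Okafor, Haddad, Beaumont, Chaudhari, Vance.

Oyelaran, Bianchi, Okafor, Haddad, Beaumont, Chaudhari, Vance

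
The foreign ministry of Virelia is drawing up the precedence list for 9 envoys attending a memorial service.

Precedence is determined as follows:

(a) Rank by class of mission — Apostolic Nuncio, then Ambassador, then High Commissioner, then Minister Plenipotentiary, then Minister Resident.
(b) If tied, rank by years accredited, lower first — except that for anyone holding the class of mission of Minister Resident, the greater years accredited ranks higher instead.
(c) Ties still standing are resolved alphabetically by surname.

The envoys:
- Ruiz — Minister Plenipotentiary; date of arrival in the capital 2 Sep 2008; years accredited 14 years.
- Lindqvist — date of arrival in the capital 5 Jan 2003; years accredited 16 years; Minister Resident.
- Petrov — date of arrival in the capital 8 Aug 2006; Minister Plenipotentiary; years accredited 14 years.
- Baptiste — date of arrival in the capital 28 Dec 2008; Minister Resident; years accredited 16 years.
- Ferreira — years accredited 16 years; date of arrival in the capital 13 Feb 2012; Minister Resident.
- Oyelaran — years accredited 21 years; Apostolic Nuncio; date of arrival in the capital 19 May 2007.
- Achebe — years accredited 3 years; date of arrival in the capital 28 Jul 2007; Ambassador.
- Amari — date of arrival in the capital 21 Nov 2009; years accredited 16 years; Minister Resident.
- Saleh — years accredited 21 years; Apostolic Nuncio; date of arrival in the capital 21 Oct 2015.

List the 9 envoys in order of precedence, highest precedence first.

By class of mission: Oyelaran and Saleh (Apostolic Nuncio); then Achebe (Ambassador); then Petrov and Ruiz (Minister Plenipotentiary); then Amari, Baptiste, Ferreira and Lindqvist (Minister Resident).
Oyelaran and Saleh both have years accredited 21 years, so the next rule applies.
Among Oyelaran and Saleh, alphabetically by surname: Oyelaran before Saleh.
Petrov and Ruiz both have years accredited 14 years, so the next rule applies.
Among Petrov and Ruiz, alphabetically by surname: Petrov before Ruiz.
Amari, Baptiste, Ferreira and Lindqvist all have years accredited 16 years, so the next rule applies.
Among Amari, Baptiste, Ferreira and Lindqvist, alphabetically by surname: Amari before Baptiste before Ferreira before Lindqvist.
Full order: Oyelaran, Saleh, Achebe, Petrov, Ruiz, Amari, Baptiste, Ferreira, Lindqvist.

Oyelaran, Saleh, Achebe, Petrov, Ruiz, Amari, Baptiste, Ferreira, Lindqvist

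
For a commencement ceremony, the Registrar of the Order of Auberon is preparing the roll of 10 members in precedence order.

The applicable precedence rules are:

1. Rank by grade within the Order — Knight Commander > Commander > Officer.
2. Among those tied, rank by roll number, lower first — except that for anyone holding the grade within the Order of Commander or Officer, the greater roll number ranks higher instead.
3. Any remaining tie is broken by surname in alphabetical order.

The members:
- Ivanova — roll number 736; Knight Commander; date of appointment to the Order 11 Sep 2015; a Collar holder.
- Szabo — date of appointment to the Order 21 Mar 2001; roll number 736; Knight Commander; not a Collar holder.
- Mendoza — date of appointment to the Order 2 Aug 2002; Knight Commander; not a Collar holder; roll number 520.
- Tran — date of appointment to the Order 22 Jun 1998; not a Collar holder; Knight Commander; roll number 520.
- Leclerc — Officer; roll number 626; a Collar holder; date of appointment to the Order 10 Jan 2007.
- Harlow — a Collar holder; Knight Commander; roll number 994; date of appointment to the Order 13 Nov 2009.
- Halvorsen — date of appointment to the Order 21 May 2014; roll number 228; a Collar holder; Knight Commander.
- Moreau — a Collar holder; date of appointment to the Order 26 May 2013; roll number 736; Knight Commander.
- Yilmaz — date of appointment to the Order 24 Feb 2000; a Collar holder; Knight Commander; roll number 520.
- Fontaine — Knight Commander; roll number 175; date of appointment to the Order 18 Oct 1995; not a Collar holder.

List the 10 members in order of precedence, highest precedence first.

Fontaine, Halvorsen, Mendoza, Tran, Yilmaz, Ivanova, Moreau, Szabo, Harlow, Leclerc

By grade within the Order: Fontaine, Halvorsen, Mendoza, Tran, Yilmaz, Ivanova, Moreau, Szabo and Harlow (Knight Commander); then Leclerc (Officer).
Among Fontaine, Halvorsen, Mendoza, Tran, Yilmaz, Ivanova, Moreau, Szabo and Harlow, by roll number (lower first): Fontaine (175) before Halvorsen (228) before Mendoza, Tran and Yilmaz (520) before Ivanova, Moreau and Szabo (736) before Harlow (994).
Among Mendoza, Tran and Yilmaz, alphabetically by surname: Mendoza before Tran before Yilmaz.
Among Ivanova, Moreau and Szabo, alphabetically by surname: Ivanova before Moreau before Szabo.
Full order: Fontaine, Halvorsen, Mendoza, Tran, Yilmaz, Ivanova, Moreau, Szabo, Harlow, Leclerc.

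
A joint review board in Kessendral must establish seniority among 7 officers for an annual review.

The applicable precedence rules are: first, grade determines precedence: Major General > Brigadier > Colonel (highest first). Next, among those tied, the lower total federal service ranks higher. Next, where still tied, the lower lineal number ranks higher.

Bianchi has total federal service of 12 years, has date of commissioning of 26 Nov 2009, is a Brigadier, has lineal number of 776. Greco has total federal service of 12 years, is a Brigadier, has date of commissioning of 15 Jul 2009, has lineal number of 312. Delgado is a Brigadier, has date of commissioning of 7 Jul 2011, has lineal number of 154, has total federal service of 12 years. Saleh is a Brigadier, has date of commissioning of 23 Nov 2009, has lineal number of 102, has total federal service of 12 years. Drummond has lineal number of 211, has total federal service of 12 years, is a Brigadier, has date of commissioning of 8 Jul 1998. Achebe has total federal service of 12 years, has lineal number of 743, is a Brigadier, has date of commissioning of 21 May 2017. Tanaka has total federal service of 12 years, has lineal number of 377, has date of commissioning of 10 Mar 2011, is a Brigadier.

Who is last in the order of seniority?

By grade: Saleh, Delgado, Drummond, Greco, Tanaka, Achebe and Bianchi (Brigadier).
Saleh, Delgado, Drummond, Greco, Tanaka, Achebe and Bianchi all have total federal service 12 years, so the next rule applies.
Among Saleh, Delgado, Drummond, Greco, Tanaka, Achebe and Bianchi, by lineal number (lower first): Saleh (102) before Delgado (154) before Drummond (211) before Greco (312) before Tanaka (377) before Achebe (743) before Bianchi (776).
Order: Saleh, Delgado, Drummond, Greco, Tanaka, Achebe, Bianchi.

Bianchi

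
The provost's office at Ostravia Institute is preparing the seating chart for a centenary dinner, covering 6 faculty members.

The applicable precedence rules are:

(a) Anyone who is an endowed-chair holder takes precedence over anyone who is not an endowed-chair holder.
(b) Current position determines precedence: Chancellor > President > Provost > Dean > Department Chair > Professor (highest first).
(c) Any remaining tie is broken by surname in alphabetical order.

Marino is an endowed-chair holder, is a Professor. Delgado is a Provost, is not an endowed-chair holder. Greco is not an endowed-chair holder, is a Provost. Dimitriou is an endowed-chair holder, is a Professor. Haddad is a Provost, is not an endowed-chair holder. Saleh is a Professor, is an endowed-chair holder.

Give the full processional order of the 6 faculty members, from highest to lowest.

Dimitriou, Marino, Saleh, Delgado, Greco, Haddad

By the first rule: Dimitriou, Marino and Saleh (each an endowed-chair holder); then Delgado, Greco and Haddad (each not an endowed-chair holder).
Dimitriou, Marino and Saleh are each Professor, so the next rule applies.
Among Dimitriou, Marino and Saleh, alphabetically by surname: Dimitriou before Marino before Saleh.
Delgado, Greco and Haddad are each Provost, so the next rule applies.
Among Delgado, Greco and Haddad, alphabetically by surname: Delgado before Greco before Haddad.
Full order: Dimitriou, Marino, Saleh, Delgado, Greco, Haddad.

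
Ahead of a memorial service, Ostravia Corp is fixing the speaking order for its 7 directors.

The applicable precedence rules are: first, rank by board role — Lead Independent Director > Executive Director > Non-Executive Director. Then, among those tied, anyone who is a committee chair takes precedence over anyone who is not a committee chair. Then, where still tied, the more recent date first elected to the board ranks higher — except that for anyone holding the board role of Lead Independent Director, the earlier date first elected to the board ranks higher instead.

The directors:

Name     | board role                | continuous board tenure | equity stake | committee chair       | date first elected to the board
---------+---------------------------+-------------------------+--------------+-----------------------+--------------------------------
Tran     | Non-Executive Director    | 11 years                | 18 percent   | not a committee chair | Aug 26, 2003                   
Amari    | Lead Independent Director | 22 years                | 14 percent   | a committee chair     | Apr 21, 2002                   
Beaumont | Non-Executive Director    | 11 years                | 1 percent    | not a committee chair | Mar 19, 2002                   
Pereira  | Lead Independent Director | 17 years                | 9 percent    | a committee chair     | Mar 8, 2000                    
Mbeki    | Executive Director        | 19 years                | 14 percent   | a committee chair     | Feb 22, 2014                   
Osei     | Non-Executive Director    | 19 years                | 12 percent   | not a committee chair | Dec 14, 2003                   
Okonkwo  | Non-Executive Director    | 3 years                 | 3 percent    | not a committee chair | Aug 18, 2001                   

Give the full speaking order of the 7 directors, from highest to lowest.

By board role: Pereira and Amari (Lead Independent Director); then Mbeki (Executive Director); then Osei, Tran, Beaumont and Okonkwo (Non-Executive Director).
Pereira and Amari are each a committee chair, so the next rule applies.
Among Pereira and Amari, by date first elected to the board (earlier first) (reversed rule for this group): Pereira (Mar 8, 2000) before Amari (Apr 21, 2002).
Osei, Tran, Beaumont and Okonkwo are each not a committee chair, so the next rule applies.
Among Osei, Tran, Beaumont and Okonkwo, by date first elected to the board (later first): Osei (Dec 14, 2003) before Tran (Aug 26, 2003) before Beaumont (Mar 19, 2002) before Okonkwo (Aug 18, 2001).
Full order: Pereira, Amari, Mbeki, Osei, Tran, Beaumont, Okonkwo.

Pereira, Amari, Mbeki, Osei, Tran, Beaumont, Okonkwo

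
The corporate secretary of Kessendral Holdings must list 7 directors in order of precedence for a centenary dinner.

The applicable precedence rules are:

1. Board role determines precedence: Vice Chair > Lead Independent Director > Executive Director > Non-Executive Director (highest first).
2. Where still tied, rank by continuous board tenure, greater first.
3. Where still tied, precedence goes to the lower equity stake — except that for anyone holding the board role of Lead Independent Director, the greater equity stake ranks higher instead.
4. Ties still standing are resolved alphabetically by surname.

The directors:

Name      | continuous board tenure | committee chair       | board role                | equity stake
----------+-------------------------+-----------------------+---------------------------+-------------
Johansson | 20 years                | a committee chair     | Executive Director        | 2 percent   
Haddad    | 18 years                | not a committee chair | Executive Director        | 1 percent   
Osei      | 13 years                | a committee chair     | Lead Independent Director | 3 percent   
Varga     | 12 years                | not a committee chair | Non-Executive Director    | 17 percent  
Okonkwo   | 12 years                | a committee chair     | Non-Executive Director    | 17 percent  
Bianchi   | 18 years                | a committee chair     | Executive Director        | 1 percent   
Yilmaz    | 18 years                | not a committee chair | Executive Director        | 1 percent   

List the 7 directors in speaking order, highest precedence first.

By board role: Osei (Lead Independent Director); then Johansson, Bianchi, Haddad and Yilmaz (Executive Director); then Okonkwo and Varga (Non-Executive Director).
Among Johansson, Bianchi, Haddad and Yilmaz, by continuous board tenure (higher first): Johansson (20 years) before Bianchi, Haddad and Yilmaz (18 years).
Bianchi, Haddad and Yilmaz all have equity stake 1 percent, so the next rule applies.
Among Bianchi, Haddad and Yilmaz, alphabetically by surname: Bianchi before Haddad before Yilmaz.
Okonkwo and Varga both have continuous board tenure 12 years, so the next rule applies.
Okonkwo and Varga both have equity stake 17 percent, so the next rule applies.
Among Okonkwo and Varga, alphabetically by surname: Okonkwo before Varga.
Full order: Osei, Johansson, Bianchi, Haddad, Yilmaz, Okonkwo, Varga.

Osei, Johansson, Bianchi, Haddad, Yilmaz, Okonkwo, Varga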